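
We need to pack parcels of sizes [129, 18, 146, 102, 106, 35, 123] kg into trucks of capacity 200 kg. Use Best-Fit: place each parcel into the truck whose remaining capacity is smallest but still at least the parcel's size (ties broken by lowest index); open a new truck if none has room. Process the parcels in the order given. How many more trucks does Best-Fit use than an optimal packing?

0

Best-Fit: [129,18,35] [146] [102] [106] [123] → 5 trucks.
5 parcels exceed 100 kg (half the capacity), and no two of those can share a truck, so at least 5 trucks are needed.
So 5 is already optimal.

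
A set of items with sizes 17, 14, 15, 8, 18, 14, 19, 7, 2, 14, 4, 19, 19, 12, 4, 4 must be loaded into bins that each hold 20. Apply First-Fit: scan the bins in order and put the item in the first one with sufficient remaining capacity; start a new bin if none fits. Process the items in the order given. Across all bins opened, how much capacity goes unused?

30

bin 1: place 17, 3 left
bin 2: place 14, 6 left
bin 3: place 15, 5 left
bin 4: place 8, 12 left
bin 5: place 18, 2 left
bin 6: place 14, 6 left
bin 7: place 19, 1 left
bin 4: place 7, 5 left
bin 1: place 2, 1 left
bin 8: place 14, 6 left
bin 2: place 4, 2 left
bin 9: place 19, 1 left
bin 10: place 19, 1 left
bin 11: place 12, 8 left
bin 3: place 4, 1 left
bin 4: place 4, 1 left
11 bins × 20 = 220; used 190; unused 30.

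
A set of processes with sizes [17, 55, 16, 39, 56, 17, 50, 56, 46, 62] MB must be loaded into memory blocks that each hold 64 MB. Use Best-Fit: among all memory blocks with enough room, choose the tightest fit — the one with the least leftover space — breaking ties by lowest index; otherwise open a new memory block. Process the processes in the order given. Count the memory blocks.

8 memory blocks

memory block 1: place 17 MB, 47 MB left
memory block 2: place 55 MB, 9 MB left
memory block 1: place 16 MB, 31 MB left
memory block 3: place 39 MB, 25 MB left
memory block 4: place 56 MB, 8 MB left
memory block 3: place 17 MB, 8 MB left
memory block 5: place 50 MB, 14 MB left
memory block 6: place 56 MB, 8 MB left
memory block 7: place 46 MB, 18 MB left
memory block 8: place 62 MB, 2 MB left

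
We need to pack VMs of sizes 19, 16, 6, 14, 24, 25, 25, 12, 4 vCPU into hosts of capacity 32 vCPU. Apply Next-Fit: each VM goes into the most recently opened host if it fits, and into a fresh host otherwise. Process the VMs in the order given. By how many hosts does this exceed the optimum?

2

Next-Fit: [19] [16,6] [14] [24] [25] [25] [12,4] → 7 hosts.
Total size 145 vCPU; any packing needs at least ⌈145/32⌉ = 5 hosts.
An optimal packing achieves that bound: [25,6] [25,4] [24] [19,12] [16,14] → 5 hosts.
Excess: 7 − 5 = 2.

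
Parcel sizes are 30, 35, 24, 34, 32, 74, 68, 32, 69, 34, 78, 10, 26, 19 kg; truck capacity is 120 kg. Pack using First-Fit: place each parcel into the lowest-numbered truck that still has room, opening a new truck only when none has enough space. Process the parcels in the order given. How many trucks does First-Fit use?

Put 30 kg in truck 1; 90 kg remain.
Put 35 kg in truck 1; 55 kg remain.
Put 24 kg in truck 1; 31 kg remain.
Put 34 kg in truck 2; 86 kg remain.
Put 32 kg in truck 2; 54 kg remain.
Put 74 kg in truck 3; 46 kg remain.
Put 68 kg in truck 4; 52 kg remain.
Put 32 kg in truck 2; 22 kg remain.
Put 69 kg in truck 5; 51 kg remain.
Put 34 kg in truck 3; 12 kg remain.
Put 78 kg in truck 6; 42 kg remain.
Put 10 kg in truck 1; 21 kg remain.
Put 26 kg in truck 4; 26 kg remain.
Put 19 kg in truck 1; 2 kg remain.

6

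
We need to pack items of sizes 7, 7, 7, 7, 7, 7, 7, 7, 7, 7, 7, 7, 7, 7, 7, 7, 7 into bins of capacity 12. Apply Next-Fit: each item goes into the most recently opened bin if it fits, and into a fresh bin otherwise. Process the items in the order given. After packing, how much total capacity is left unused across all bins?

7 → bin 1 (remaining 5)
7 → bin 2 (remaining 5)
7 → bin 3 (remaining 5)
7 → bin 4 (remaining 5)
7 → bin 5 (remaining 5)
7 → bin 6 (remaining 5)
7 → bin 7 (remaining 5)
7 → bin 8 (remaining 5)
7 → bin 9 (remaining 5)
7 → bin 10 (remaining 5)
7 → bin 11 (remaining 5)
7 → bin 12 (remaining 5)
7 → bin 13 (remaining 5)
7 → bin 14 (remaining 5)
7 → bin 15 (remaining 5)
7 → bin 16 (remaining 5)
7 → bin 17 (remaining 5)
17 bins × 12 = 204; used 119; unused 85.

85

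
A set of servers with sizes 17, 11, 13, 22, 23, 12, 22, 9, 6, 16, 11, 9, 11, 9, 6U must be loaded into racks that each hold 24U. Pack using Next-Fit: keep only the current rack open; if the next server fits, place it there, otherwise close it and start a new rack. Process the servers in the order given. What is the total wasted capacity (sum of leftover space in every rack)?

17U → rack 1 (remaining 7U)
11U → rack 2 (remaining 13U)
13U → rack 2 (remaining 0U)
22U → rack 3 (remaining 2U)
23U → rack 4 (remaining 1U)
12U → rack 5 (remaining 12U)
22U → rack 6 (remaining 2U)
9U → rack 7 (remaining 15U)
6U → rack 7 (remaining 9U)
16U → rack 8 (remaining 8U)
11U → rack 9 (remaining 13U)
9U → rack 9 (remaining 4U)
11U → rack 10 (remaining 13U)
9U → rack 10 (remaining 4U)
6U → rack 11 (remaining 18U)
11 racks × 24U = 264U; used 197U; unused 67U.

67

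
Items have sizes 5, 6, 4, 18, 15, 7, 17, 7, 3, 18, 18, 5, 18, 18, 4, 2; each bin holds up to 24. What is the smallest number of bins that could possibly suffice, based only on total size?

Total size = 5 + 6 + 4 + 18 + 15 + 7 + 17 + 7 + 3 + 18 + 18 + 5 + 18 + 18 + 4 + 2 = 165.
⌈165 / 24⌉ = 7.

7 bins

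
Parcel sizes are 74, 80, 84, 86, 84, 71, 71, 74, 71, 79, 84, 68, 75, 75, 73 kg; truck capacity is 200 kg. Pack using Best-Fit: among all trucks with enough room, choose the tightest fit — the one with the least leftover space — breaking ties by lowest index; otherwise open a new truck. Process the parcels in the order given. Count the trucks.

truck 1: place 74 kg, 126 kg left
truck 1: place 80 kg, 46 kg left
truck 2: place 84 kg, 116 kg left
truck 2: place 86 kg, 30 kg left
truck 3: place 84 kg, 116 kg left
truck 3: place 71 kg, 45 kg left
truck 4: place 71 kg, 129 kg left
truck 4: place 74 kg, 55 kg left
truck 5: place 71 kg, 129 kg left
truck 5: place 79 kg, 50 kg left
truck 6: place 84 kg, 116 kg left
truck 6: place 68 kg, 48 kg left
truck 7: place 75 kg, 125 kg left
truck 7: place 75 kg, 50 kg left
truck 8: place 73 kg, 127 kg left

8 trucks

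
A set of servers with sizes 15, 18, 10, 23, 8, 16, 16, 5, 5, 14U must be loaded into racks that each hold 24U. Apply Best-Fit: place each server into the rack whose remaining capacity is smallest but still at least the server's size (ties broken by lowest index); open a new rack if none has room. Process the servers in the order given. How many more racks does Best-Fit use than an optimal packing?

0

Best-Fit: [15,8] [18,5] [10,14] [23] [16,5] [16] → 6 racks.
Total size 130U; any packing needs at least ⌈130/24⌉ = 6 racks.
So 6 is already optimal.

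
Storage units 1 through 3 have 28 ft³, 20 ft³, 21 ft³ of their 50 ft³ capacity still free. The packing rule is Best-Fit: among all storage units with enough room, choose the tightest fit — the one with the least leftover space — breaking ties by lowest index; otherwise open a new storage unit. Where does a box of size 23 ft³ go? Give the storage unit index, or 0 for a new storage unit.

Storage units with room: storage unit 1 (28 ft³).
Tightest fit is storage unit 1 with 28 ft³ free.

1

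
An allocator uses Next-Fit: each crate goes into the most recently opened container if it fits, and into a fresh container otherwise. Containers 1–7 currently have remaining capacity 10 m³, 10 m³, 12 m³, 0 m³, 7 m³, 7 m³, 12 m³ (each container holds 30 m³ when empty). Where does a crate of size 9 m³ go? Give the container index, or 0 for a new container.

7

Next-Fit only looks at container 7, which has 12 m³ free.
9 m³ fits there.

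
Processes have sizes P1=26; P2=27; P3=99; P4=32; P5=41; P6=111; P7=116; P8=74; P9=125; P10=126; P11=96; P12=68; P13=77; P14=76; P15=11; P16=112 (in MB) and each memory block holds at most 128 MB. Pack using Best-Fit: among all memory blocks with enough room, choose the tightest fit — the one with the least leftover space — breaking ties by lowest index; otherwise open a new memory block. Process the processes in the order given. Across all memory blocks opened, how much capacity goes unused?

319

P1 (26 MB) → memory block 1 (remaining 102 MB)
P2 (27 MB) → memory block 1 (remaining 75 MB)
P3 (99 MB) → memory block 2 (remaining 29 MB)
P4 (32 MB) → memory block 1 (remaining 43 MB)
P5 (41 MB) → memory block 1 (remaining 2 MB)
P6 (111 MB) → memory block 3 (remaining 17 MB)
P7 (116 MB) → memory block 4 (remaining 12 MB)
P8 (74 MB) → memory block 5 (remaining 54 MB)
P9 (125 MB) → memory block 6 (remaining 3 MB)
P10 (126 MB) → memory block 7 (remaining 2 MB)
P11 (96 MB) → memory block 8 (remaining 32 MB)
P12 (68 MB) → memory block 9 (remaining 60 MB)
P13 (77 MB) → memory block 10 (remaining 51 MB)
P14 (76 MB) → memory block 11 (remaining 52 MB)
P15 (11 MB) → memory block 4 (remaining 1 MB)
P16 (112 MB) → memory block 12 (remaining 16 MB)
12 memory blocks × 128 MB = 1536 MB; used 1217 MB; unused 319 MB.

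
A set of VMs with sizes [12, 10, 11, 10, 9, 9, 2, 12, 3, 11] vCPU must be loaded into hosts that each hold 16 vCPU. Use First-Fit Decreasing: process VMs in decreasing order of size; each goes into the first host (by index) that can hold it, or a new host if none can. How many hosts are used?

8

Sorted descending: 12, 12, 11, 11, 10, 10, 9, 9, 3, 2.
Put 12 vCPU in host 1; 4 vCPU remain.
Put 12 vCPU in host 2; 4 vCPU remain.
Put 11 vCPU in host 3; 5 vCPU remain.
Put 11 vCPU in host 4; 5 vCPU remain.
Put 10 vCPU in host 5; 6 vCPU remain.
Put 10 vCPU in host 6; 6 vCPU remain.
Put 9 vCPU in host 7; 7 vCPU remain.
Put 9 vCPU in host 8; 7 vCPU remain.
Put 3 vCPU in host 1; 1 vCPU remain.
Put 2 vCPU in host 2; 2 vCPU remain.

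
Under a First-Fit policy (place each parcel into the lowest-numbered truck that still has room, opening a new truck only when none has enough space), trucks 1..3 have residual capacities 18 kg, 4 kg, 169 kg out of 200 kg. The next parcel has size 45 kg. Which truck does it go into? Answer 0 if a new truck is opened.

Trucks with room: truck 3 (169 kg).
The first with room is truck 3.

3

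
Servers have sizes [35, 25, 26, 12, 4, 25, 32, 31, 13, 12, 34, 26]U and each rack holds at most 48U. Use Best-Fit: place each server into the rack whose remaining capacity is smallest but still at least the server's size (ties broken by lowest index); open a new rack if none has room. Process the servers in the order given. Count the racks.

35U → rack 1 (remaining 13U)
25U → rack 2 (remaining 23U)
26U → rack 3 (remaining 22U)
12U → rack 1 (remaining 1U)
4U → rack 3 (remaining 18U)
25U → rack 4 (remaining 23U)
32U → rack 5 (remaining 16U)
31U → rack 6 (remaining 17U)
13U → rack 5 (remaining 3U)
12U → rack 6 (remaining 5U)
34U → rack 7 (remaining 14U)
26U → rack 8 (remaining 22U)
Final racks: [35,12] [25] [26,4] [25] [32,13] [31,12] [34] [26].

8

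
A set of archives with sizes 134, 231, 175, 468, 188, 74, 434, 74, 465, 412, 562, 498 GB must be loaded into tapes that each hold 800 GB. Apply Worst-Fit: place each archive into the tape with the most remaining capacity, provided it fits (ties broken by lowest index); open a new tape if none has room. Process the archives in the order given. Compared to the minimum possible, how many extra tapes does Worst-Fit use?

Worst-Fit: [134,231,175,74] [468,188] [434,74] [465] [412] [562] [498] → 7 tapes.
6 archives exceed 400 GB (half the capacity), and no two of those can share a tape, so at least 6 tapes are needed.
An optimal packing achieves that bound: [562,231] [498,188,74] [468,175,134] [465,74] [434] [412] → 6 tapes.
Excess: 7 − 6 = 1.

1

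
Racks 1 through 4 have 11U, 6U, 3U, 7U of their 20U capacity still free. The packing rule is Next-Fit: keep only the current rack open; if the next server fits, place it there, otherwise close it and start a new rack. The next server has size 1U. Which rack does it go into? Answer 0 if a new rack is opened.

4

Next-Fit only looks at rack 4, which has 7U free.
1U fits there.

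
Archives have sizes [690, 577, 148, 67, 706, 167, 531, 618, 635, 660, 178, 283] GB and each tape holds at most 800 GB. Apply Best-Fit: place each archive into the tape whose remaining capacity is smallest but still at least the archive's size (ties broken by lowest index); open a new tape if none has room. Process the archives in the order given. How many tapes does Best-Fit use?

Put 690 GB in tape 1; 110 GB remain.
Put 577 GB in tape 2; 223 GB remain.
Put 148 GB in tape 2; 75 GB remain.
Put 67 GB in tape 2; 8 GB remain.
Put 706 GB in tape 3; 94 GB remain.
Put 167 GB in tape 4; 633 GB remain.
Put 531 GB in tape 4; 102 GB remain.
Put 618 GB in tape 5; 182 GB remain.
Put 635 GB in tape 6; 165 GB remain.
Put 660 GB in tape 7; 140 GB remain.
Put 178 GB in tape 5; 4 GB remain.
Put 283 GB in tape 8; 517 GB remain.
Final tapes: [690] [577,148,67] [706] [167,531] [618,178] [635] [660] [283].

8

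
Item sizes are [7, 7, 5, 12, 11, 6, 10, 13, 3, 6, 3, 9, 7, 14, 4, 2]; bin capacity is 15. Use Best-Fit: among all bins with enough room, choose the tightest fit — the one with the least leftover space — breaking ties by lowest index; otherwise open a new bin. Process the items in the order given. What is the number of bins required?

bin 1: place 7, 8 left
bin 1: place 7, 1 left
bin 2: place 5, 10 left
bin 3: place 12, 3 left
bin 4: place 11, 4 left
bin 2: place 6, 4 left
bin 5: place 10, 5 left
bin 6: place 13, 2 left
bin 3: place 3, 0 left
bin 7: place 6, 9 left
bin 2: place 3, 1 left
bin 7: place 9, 0 left
bin 8: place 7, 8 left
bin 9: place 14, 1 left
bin 4: place 4, 0 left
bin 6: place 2, 0 left
Final bins: [7,7] [5,6,3] [12,3] [11,4] [10] [13,2] [6,9] [7] [14].

9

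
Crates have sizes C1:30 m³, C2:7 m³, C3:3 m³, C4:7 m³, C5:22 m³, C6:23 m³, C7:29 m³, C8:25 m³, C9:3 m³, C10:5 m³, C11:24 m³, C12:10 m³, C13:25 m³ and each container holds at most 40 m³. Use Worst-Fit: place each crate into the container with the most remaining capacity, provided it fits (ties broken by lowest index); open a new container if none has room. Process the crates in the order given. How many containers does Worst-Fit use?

7

Put C1 (30 m³) in container 1; 10 m³ remain.
Put C2 (7 m³) in container 1; 3 m³ remain.
Put C3 (3 m³) in container 1; 0 m³ remain.
Put C4 (7 m³) in container 2; 33 m³ remain.
Put C5 (22 m³) in container 2; 11 m³ remain.
Put C6 (23 m³) in container 3; 17 m³ remain.
Put C7 (29 m³) in container 4; 11 m³ remain.
Put C8 (25 m³) in container 5; 15 m³ remain.
Put C9 (3 m³) in container 3; 14 m³ remain.
Put C10 (5 m³) in container 5; 10 m³ remain.
Put C11 (24 m³) in container 6; 16 m³ remain.
Put C12 (10 m³) in container 6; 6 m³ remain.
Put C13 (25 m³) in container 7; 15 m³ remain.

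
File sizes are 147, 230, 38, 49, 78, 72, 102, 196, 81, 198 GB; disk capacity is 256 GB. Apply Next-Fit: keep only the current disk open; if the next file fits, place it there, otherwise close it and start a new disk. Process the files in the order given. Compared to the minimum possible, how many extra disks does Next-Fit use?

Next-Fit: [147] [230] [38,49,78,72] [102] [196] [81] [198] → 7 disks.
Total size 1191 GB; any packing needs at least ⌈1191/256⌉ = 5 disks.
An optimal packing achieves that bound: [230] [198,49] [196,38] [147,102] [81,78,72] → 5 disks.
Excess: 7 − 5 = 2.

2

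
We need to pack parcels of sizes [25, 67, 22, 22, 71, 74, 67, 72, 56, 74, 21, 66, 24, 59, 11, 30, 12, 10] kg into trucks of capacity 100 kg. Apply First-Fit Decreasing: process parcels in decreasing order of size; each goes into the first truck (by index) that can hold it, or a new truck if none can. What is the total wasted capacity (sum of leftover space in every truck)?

Sorted descending: 74, 74, 72, 71, 67, 67, 66, 59, 56, 30, 25, 24, 22, 22, 21, 12, 11, 10.
74 kg → truck 1 (remaining 26 kg)
74 kg → truck 2 (remaining 26 kg)
72 kg → truck 3 (remaining 28 kg)
71 kg → truck 4 (remaining 29 kg)
67 kg → truck 5 (remaining 33 kg)
67 kg → truck 6 (remaining 33 kg)
66 kg → truck 7 (remaining 34 kg)
59 kg → truck 8 (remaining 41 kg)
56 kg → truck 9 (remaining 44 kg)
30 kg → truck 5 (remaining 3 kg)
25 kg → truck 1 (remaining 1 kg)
24 kg → truck 2 (remaining 2 kg)
22 kg → truck 3 (remaining 6 kg)
22 kg → truck 4 (remaining 7 kg)
21 kg → truck 6 (remaining 12 kg)
12 kg → truck 6 (remaining 0 kg)
11 kg → truck 7 (remaining 23 kg)
10 kg → truck 7 (remaining 13 kg)
9 trucks × 100 kg = 900 kg; used 783 kg; unused 117 kg.

117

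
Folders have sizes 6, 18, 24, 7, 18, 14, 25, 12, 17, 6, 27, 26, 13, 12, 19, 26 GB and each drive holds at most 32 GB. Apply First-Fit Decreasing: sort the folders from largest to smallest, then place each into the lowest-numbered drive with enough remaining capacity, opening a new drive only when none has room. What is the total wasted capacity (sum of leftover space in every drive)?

18

Sorted descending: 27, 26, 26, 25, 24, 19, 18, 18, 17, 14, 13, 12, 12, 7, 6, 6.
27 GB → drive 1 (remaining 5 GB)
26 GB → drive 2 (remaining 6 GB)
26 GB → drive 3 (remaining 6 GB)
25 GB → drive 4 (remaining 7 GB)
24 GB → drive 5 (remaining 8 GB)
19 GB → drive 6 (remaining 13 GB)
18 GB → drive 7 (remaining 14 GB)
18 GB → drive 8 (remaining 14 GB)
17 GB → drive 9 (remaining 15 GB)
14 GB → drive 7 (remaining 0 GB)
13 GB → drive 6 (remaining 0 GB)
12 GB → drive 8 (remaining 2 GB)
12 GB → drive 9 (remaining 3 GB)
7 GB → drive 4 (remaining 0 GB)
6 GB → drive 2 (remaining 0 GB)
6 GB → drive 3 (remaining 0 GB)
9 drives × 32 GB = 288 GB; used 270 GB; unused 18 GB.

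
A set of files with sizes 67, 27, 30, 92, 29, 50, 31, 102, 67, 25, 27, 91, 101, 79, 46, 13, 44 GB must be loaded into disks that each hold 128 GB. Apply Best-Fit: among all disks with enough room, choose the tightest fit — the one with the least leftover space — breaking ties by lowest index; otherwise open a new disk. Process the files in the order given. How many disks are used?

8

67 GB → disk 1 (remaining 61 GB)
27 GB → disk 1 (remaining 34 GB)
30 GB → disk 1 (remaining 4 GB)
92 GB → disk 2 (remaining 36 GB)
29 GB → disk 2 (remaining 7 GB)
50 GB → disk 3 (remaining 78 GB)
31 GB → disk 3 (remaining 47 GB)
102 GB → disk 4 (remaining 26 GB)
67 GB → disk 5 (remaining 61 GB)
25 GB → disk 4 (remaining 1 GB)
27 GB → disk 3 (remaining 20 GB)
91 GB → disk 6 (remaining 37 GB)
101 GB → disk 7 (remaining 27 GB)
79 GB → disk 8 (remaining 49 GB)
46 GB → disk 8 (remaining 3 GB)
13 GB → disk 3 (remaining 7 GB)
44 GB → disk 5 (remaining 17 GB)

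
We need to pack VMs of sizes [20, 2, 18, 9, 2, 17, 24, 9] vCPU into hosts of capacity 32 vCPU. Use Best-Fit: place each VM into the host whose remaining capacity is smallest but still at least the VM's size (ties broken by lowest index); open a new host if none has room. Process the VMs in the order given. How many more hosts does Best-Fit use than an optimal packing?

0

Best-Fit: [20,2,9] [18,2,9] [17] [24] → 4 hosts.
Total size 101 vCPU; any packing needs at least ⌈101/32⌉ = 4 hosts.
So 4 is already optimal.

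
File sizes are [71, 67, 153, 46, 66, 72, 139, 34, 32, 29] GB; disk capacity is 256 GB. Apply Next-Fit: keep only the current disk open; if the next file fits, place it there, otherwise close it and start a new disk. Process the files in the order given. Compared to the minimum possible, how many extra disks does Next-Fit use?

1

Next-Fit: [71,67] [153,46] [66,72] [139,34,32,29] → 4 disks.
Total size 709 GB; any packing needs at least ⌈709/256⌉ = 3 disks.
An optimal packing achieves that bound: [153,72,29] [139,71,46] [67,66,34,32] → 3 disks.
Excess: 4 − 3 = 1.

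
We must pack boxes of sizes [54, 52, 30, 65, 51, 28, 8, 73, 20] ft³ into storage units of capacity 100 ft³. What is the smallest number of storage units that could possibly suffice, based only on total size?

4

Total size = 54 + 52 + 30 + 65 + 51 + 28 + 8 + 73 + 20 = 381 ft³.
⌈381 / 100⌉ = 4.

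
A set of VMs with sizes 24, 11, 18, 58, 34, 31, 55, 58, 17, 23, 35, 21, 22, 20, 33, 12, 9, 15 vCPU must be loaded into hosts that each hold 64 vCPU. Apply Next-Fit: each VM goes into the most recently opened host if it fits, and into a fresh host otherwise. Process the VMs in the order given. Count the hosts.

11

24 vCPU → host 1 (remaining 40 vCPU)
11 vCPU → host 1 (remaining 29 vCPU)
18 vCPU → host 1 (remaining 11 vCPU)
58 vCPU → host 2 (remaining 6 vCPU)
34 vCPU → host 3 (remaining 30 vCPU)
31 vCPU → host 4 (remaining 33 vCPU)
55 vCPU → host 5 (remaining 9 vCPU)
58 vCPU → host 6 (remaining 6 vCPU)
17 vCPU → host 7 (remaining 47 vCPU)
23 vCPU → host 7 (remaining 24 vCPU)
35 vCPU → host 8 (remaining 29 vCPU)
21 vCPU → host 8 (remaining 8 vCPU)
22 vCPU → host 9 (remaining 42 vCPU)
20 vCPU → host 9 (remaining 22 vCPU)
33 vCPU → host 10 (remaining 31 vCPU)
12 vCPU → host 10 (remaining 19 vCPU)
9 vCPU → host 10 (remaining 10 vCPU)
15 vCPU → host 11 (remaining 49 vCPU)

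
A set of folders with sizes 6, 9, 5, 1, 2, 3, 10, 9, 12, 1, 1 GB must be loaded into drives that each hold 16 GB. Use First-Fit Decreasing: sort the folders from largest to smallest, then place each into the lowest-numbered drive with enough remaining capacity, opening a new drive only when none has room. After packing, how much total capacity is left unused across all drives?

Sorted descending: 12, 10, 9, 9, 6, 5, 3, 2, 1, 1, 1.
Put 12 GB in drive 1; 4 GB remain.
Put 10 GB in drive 2; 6 GB remain.
Put 9 GB in drive 3; 7 GB remain.
Put 9 GB in drive 4; 7 GB remain.
Put 6 GB in drive 2; 0 GB remain.
Put 5 GB in drive 3; 2 GB remain.
Put 3 GB in drive 1; 1 GB remain.
Put 2 GB in drive 3; 0 GB remain.
Put 1 GB in drive 1; 0 GB remain.
Put 1 GB in drive 4; 6 GB remain.
Put 1 GB in drive 4; 5 GB remain.
4 drives × 16 GB = 64 GB; used 59 GB; unused 5 GB.

5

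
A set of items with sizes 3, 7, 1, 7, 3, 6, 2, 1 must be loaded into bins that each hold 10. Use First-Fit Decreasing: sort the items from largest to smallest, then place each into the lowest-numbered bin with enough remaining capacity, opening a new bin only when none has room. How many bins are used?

Sorted descending: 7, 7, 6, 3, 3, 2, 1, 1.
bin 1: place 7, 3 left
bin 2: place 7, 3 left
bin 3: place 6, 4 left
bin 1: place 3, 0 left
bin 2: place 3, 0 left
bin 3: place 2, 2 left
bin 3: place 1, 1 left
bin 3: place 1, 0 left

3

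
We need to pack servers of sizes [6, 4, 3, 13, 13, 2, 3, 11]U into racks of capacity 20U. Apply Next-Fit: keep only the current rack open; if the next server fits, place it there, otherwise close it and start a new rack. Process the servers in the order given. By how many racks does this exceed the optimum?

Next-Fit: [6,4,3] [13] [13,2,3] [11] → 4 racks.
Total size 55U; any packing needs at least ⌈55/20⌉ = 3 racks.
An optimal packing achieves that bound: [13,6] [13,4,3] [11,3,2] → 3 racks.
Excess: 4 − 3 = 1.

1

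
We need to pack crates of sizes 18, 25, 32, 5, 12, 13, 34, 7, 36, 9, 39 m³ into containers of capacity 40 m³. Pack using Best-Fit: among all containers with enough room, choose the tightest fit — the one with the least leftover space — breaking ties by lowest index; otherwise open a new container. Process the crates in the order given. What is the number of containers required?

7 containers

Put 18 m³ in container 1; 22 m³ remain.
Put 25 m³ in container 2; 15 m³ remain.
Put 32 m³ in container 3; 8 m³ remain.
Put 5 m³ in container 3; 3 m³ remain.
Put 12 m³ in container 2; 3 m³ remain.
Put 13 m³ in container 1; 9 m³ remain.
Put 34 m³ in container 4; 6 m³ remain.
Put 7 m³ in container 1; 2 m³ remain.
Put 36 m³ in container 5; 4 m³ remain.
Put 9 m³ in container 6; 31 m³ remain.
Put 39 m³ in container 7; 1 m³ remain.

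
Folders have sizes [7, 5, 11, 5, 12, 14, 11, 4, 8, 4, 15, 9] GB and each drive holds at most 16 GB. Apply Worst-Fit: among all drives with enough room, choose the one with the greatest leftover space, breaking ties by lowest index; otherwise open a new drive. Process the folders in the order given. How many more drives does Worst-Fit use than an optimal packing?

Worst-Fit: [7,5] [11,5] [12] [14] [11,4] [8,4] [15] [9] → 8 drives.
Total size 105 GB; any packing needs at least ⌈105/16⌉ = 7 drives.
An optimal packing achieves that bound: [15] [14] [12,4] [11,5] [11,5] [9,7] [8,4] → 7 drives.
Excess: 8 − 7 = 1.

1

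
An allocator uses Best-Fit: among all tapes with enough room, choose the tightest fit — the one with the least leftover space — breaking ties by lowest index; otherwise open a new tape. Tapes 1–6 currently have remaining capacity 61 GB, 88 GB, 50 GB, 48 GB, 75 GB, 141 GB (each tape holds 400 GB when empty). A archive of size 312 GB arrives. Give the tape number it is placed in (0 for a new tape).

0

No tape has ≥ 312 GB free, so a new tape is opened.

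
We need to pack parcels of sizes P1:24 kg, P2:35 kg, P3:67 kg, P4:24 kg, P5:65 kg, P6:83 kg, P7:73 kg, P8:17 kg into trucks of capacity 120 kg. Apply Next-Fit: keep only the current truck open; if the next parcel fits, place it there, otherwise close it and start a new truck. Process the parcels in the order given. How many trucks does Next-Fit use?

Put P1 (24 kg) in truck 1; 96 kg remain.
Put P2 (35 kg) in truck 1; 61 kg remain.
Put P3 (67 kg) in truck 2; 53 kg remain.
Put P4 (24 kg) in truck 2; 29 kg remain.
Put P5 (65 kg) in truck 3; 55 kg remain.
Put P6 (83 kg) in truck 4; 37 kg remain.
Put P7 (73 kg) in truck 5; 47 kg remain.
Put P8 (17 kg) in truck 5; 30 kg remain.

5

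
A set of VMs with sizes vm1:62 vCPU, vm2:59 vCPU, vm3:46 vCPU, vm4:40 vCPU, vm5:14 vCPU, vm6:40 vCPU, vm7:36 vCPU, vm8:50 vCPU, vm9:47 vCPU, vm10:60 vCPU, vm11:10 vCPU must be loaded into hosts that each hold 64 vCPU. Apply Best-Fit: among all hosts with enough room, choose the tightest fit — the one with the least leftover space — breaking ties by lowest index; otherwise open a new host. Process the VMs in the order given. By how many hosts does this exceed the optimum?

0

Best-Fit: [62] [59] [46,14] [40] [40] [36] [50,10] [47] [60] → 9 hosts.
9 VMs exceed 32 vCPU (half the capacity), and no two of those can share a host, so at least 9 hosts are needed.
So 9 is already optimal.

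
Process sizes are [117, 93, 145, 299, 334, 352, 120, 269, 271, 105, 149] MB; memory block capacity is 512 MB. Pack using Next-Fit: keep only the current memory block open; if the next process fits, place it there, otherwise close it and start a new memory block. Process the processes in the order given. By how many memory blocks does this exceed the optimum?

2

Next-Fit: [117,93,145] [299] [334] [352,120] [269] [271,105] [149] → 7 memory blocks.
Total size 2254 MB; any packing needs at least ⌈2254/512⌉ = 5 memory blocks.
An optimal packing achieves that bound: [352,149] [334,145] [299,120,93] [271,117,105] [269] → 5 memory blocks.
Excess: 7 − 5 = 2.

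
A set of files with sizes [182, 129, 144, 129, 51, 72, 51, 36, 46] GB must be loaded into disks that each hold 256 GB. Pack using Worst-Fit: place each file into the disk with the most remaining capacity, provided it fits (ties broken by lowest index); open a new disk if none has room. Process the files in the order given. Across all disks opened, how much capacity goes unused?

184

182 GB → disk 1 (remaining 74 GB)
129 GB → disk 2 (remaining 127 GB)
144 GB → disk 3 (remaining 112 GB)
129 GB → disk 4 (remaining 127 GB)
51 GB → disk 2 (remaining 76 GB)
72 GB → disk 4 (remaining 55 GB)
51 GB → disk 3 (remaining 61 GB)
36 GB → disk 2 (remaining 40 GB)
46 GB → disk 1 (remaining 28 GB)
4 disks × 256 GB = 1024 GB; used 840 GB; unused 184 GB.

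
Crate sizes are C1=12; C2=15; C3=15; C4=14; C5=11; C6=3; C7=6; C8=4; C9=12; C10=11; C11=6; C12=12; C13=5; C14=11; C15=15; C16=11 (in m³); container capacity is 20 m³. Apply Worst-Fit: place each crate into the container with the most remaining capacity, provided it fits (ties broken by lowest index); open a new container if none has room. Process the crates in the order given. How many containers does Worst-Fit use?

11 containers

container 1: place C1 (12 m³), 8 m³ left
container 2: place C2 (15 m³), 5 m³ left
container 3: place C3 (15 m³), 5 m³ left
container 4: place C4 (14 m³), 6 m³ left
container 5: place C5 (11 m³), 9 m³ left
container 5: place C6 (3 m³), 6 m³ left
container 1: place C7 (6 m³), 2 m³ left
container 4: place C8 (4 m³), 2 m³ left
container 6: place C9 (12 m³), 8 m³ left
container 7: place C10 (11 m³), 9 m³ left
container 7: place C11 (6 m³), 3 m³ left
container 8: place C12 (12 m³), 8 m³ left
container 6: place C13 (5 m³), 3 m³ left
container 9: place C14 (11 m³), 9 m³ left
container 10: place C15 (15 m³), 5 m³ left
container 11: place C16 (11 m³), 9 m³ left
Final containers: [12,6] [15] [15] [14,4] [11,3] [12,5] [11,6] [12] [11] [15] [11].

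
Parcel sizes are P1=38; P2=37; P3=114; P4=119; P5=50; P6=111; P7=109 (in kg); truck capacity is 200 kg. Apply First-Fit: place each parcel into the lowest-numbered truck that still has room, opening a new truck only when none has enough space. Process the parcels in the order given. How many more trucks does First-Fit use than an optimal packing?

0

First-Fit: [38,37,114] [119,50] [111] [109] → 4 trucks.
4 parcels exceed 100 kg (half the capacity), and no two of those can share a truck, so at least 4 trucks are needed.
So 4 is already optimal.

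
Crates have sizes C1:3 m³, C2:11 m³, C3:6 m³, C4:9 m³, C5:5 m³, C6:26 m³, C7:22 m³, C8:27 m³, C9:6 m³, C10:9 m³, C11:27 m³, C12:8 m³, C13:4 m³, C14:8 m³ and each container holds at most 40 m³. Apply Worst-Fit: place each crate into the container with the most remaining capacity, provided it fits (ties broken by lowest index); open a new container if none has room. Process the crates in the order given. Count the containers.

5 containers

C1 (3 m³) → container 1 (remaining 37 m³)
C2 (11 m³) → container 1 (remaining 26 m³)
C3 (6 m³) → container 1 (remaining 20 m³)
C4 (9 m³) → container 1 (remaining 11 m³)
C5 (5 m³) → container 1 (remaining 6 m³)
C6 (26 m³) → container 2 (remaining 14 m³)
C7 (22 m³) → container 3 (remaining 18 m³)
C8 (27 m³) → container 4 (remaining 13 m³)
C9 (6 m³) → container 3 (remaining 12 m³)
C10 (9 m³) → container 2 (remaining 5 m³)
C11 (27 m³) → container 5 (remaining 13 m³)
C12 (8 m³) → container 4 (remaining 5 m³)
C13 (4 m³) → container 5 (remaining 9 m³)
C14 (8 m³) → container 3 (remaining 4 m³)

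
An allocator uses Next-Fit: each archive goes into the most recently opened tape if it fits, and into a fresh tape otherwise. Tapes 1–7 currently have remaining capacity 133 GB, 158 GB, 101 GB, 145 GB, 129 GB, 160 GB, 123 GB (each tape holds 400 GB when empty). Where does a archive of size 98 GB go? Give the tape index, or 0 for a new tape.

7

Next-Fit only looks at tape 7, which has 123 GB free.
98 GB fits there.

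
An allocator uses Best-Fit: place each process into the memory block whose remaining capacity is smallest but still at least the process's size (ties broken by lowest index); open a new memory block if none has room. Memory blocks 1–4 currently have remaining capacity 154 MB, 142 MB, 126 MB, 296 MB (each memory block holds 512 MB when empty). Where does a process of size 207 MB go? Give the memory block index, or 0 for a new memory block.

Memory blocks with room: memory block 4 (296 MB).
Tightest fit is memory block 4 with 296 MB free.

4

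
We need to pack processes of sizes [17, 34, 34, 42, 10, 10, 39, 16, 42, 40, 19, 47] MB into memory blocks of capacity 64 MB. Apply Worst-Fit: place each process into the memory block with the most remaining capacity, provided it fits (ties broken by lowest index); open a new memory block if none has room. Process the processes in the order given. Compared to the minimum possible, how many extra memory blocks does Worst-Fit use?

0

Worst-Fit: [17,34] [34,10] [42,10] [39,16] [42] [40,19] [47] → 7 memory blocks.
7 processes exceed 32 MB (half the capacity), and no two of those can share a memory block, so at least 7 memory blocks are needed.
So 7 is already optimal.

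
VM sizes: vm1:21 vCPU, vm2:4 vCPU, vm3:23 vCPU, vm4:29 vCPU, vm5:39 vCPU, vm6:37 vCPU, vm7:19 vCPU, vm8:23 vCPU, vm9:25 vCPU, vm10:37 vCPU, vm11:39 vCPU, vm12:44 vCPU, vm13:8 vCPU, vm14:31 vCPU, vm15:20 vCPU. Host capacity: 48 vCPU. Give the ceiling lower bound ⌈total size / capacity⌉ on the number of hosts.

9

Total size = 21 + 4 + 23 + 29 + 39 + 37 + 19 + 23 + 25 + 37 + 39 + 44 + 8 + 31 + 20 = 399 vCPU.
⌈399 / 48⌉ = 9.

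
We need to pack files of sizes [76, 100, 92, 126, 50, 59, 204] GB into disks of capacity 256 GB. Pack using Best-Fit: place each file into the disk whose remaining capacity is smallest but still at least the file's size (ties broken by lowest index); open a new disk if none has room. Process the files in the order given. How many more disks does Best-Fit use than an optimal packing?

Best-Fit: [76,100,50] [92,126] [59] [204] → 4 disks.
Total size 707 GB; any packing needs at least ⌈707/256⌉ = 3 disks.
An optimal packing achieves that bound: [204,50] [126,100] [92,76,59] → 3 disks.
Excess: 4 − 3 = 1.

1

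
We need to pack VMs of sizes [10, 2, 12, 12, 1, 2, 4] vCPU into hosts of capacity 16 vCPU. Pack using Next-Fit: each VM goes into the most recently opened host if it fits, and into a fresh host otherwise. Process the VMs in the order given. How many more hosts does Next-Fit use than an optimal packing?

1

Next-Fit: [10,2] [12] [12,1,2] [4] → 4 hosts.
Total size 43 vCPU; any packing needs at least ⌈43/16⌉ = 3 hosts.
An optimal packing achieves that bound: [12,4] [12,2,2] [10,1] → 3 hosts.
Excess: 4 − 3 = 1.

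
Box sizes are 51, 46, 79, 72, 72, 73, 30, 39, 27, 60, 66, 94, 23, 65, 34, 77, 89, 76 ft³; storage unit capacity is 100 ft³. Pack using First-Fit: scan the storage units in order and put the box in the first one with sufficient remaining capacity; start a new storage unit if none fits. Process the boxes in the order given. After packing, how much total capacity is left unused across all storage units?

storage unit 1: place 51 ft³, 49 ft³ left
storage unit 1: place 46 ft³, 3 ft³ left
storage unit 2: place 79 ft³, 21 ft³ left
storage unit 3: place 72 ft³, 28 ft³ left
storage unit 4: place 72 ft³, 28 ft³ left
storage unit 5: place 73 ft³, 27 ft³ left
storage unit 6: place 30 ft³, 70 ft³ left
storage unit 6: place 39 ft³, 31 ft³ left
storage unit 3: place 27 ft³, 1 ft³ left
storage unit 7: place 60 ft³, 40 ft³ left
storage unit 8: place 66 ft³, 34 ft³ left
storage unit 9: place 94 ft³, 6 ft³ left
storage unit 4: place 23 ft³, 5 ft³ left
storage unit 10: place 65 ft³, 35 ft³ left
storage unit 7: place 34 ft³, 6 ft³ left
storage unit 11: place 77 ft³, 23 ft³ left
storage unit 12: place 89 ft³, 11 ft³ left
storage unit 13: place 76 ft³, 24 ft³ left
13 storage units × 100 ft³ = 1300 ft³; used 1073 ft³; unused 227 ft³.

227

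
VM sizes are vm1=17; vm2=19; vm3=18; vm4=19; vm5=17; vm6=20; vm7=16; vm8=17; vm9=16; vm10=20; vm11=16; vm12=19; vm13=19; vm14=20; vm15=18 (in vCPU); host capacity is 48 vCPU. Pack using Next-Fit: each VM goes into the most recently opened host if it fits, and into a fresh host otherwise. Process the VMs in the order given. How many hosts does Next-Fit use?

8

vm1 (17 vCPU) → host 1 (remaining 31 vCPU)
vm2 (19 vCPU) → host 1 (remaining 12 vCPU)
vm3 (18 vCPU) → host 2 (remaining 30 vCPU)
vm4 (19 vCPU) → host 2 (remaining 11 vCPU)
vm5 (17 vCPU) → host 3 (remaining 31 vCPU)
vm6 (20 vCPU) → host 3 (remaining 11 vCPU)
vm7 (16 vCPU) → host 4 (remaining 32 vCPU)
vm8 (17 vCPU) → host 4 (remaining 15 vCPU)
vm9 (16 vCPU) → host 5 (remaining 32 vCPU)
vm10 (20 vCPU) → host 5 (remaining 12 vCPU)
vm11 (16 vCPU) → host 6 (remaining 32 vCPU)
vm12 (19 vCPU) → host 6 (remaining 13 vCPU)
vm13 (19 vCPU) → host 7 (remaining 29 vCPU)
vm14 (20 vCPU) → host 7 (remaining 9 vCPU)
vm15 (18 vCPU) → host 8 (remaining 30 vCPU)
Final hosts: [17,19] [18,19] [17,20] [16,17] [16,20] [16,19] [19,20] [18].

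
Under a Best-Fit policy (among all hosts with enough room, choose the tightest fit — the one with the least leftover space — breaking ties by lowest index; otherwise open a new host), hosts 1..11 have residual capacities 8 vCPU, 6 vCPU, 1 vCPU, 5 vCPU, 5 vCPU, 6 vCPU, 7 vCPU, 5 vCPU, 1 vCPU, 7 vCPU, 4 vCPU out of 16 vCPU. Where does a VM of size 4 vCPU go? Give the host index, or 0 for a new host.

Hosts with room: host 1 (8 vCPU), host 2 (6 vCPU), host 4 (5 vCPU), host 5 (5 vCPU), host 6 (6 vCPU), host 7 (7 vCPU), host 8 (5 vCPU), host 10 (7 vCPU), host 11 (4 vCPU).
Tightest fit is host 11 with 4 vCPU free.

11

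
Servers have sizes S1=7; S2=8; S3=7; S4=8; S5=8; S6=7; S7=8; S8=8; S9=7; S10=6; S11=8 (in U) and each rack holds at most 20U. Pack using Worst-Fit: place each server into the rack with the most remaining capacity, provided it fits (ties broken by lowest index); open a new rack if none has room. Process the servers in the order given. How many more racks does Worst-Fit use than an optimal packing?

Worst-Fit: [7,8] [7,8] [8,7] [8,8] [7,6] [8] → 6 racks.
Total size 82U; any packing needs at least ⌈82/20⌉ = 5 racks.
An optimal packing achieves that bound: [8,8] [8,8] [8,8] [7,7,6] [7,7] → 5 racks.
Excess: 6 − 5 = 1.

1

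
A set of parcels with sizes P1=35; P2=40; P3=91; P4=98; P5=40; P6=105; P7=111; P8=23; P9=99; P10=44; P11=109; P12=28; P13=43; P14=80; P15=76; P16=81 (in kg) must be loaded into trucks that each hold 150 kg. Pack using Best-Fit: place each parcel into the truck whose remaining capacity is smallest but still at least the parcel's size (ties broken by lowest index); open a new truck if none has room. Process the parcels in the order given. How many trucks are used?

10

truck 1: place P1 (35 kg), 115 kg left
truck 1: place P2 (40 kg), 75 kg left
truck 2: place P3 (91 kg), 59 kg left
truck 3: place P4 (98 kg), 52 kg left
truck 3: place P5 (40 kg), 12 kg left
truck 4: place P6 (105 kg), 45 kg left
truck 5: place P7 (111 kg), 39 kg left
truck 5: place P8 (23 kg), 16 kg left
truck 6: place P9 (99 kg), 51 kg left
truck 4: place P10 (44 kg), 1 kg left
truck 7: place P11 (109 kg), 41 kg left
truck 7: place P12 (28 kg), 13 kg left
truck 6: place P13 (43 kg), 8 kg left
truck 8: place P14 (80 kg), 70 kg left
truck 9: place P15 (76 kg), 74 kg left
truck 10: place P16 (81 kg), 69 kg left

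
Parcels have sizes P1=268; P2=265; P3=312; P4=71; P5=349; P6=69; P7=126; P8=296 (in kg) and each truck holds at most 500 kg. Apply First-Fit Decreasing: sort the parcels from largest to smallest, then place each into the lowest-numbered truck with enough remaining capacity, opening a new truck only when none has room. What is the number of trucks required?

Sorted descending: 349, 312, 296, 268, 265, 126, 71, 69.
Put 349 kg in truck 1; 151 kg remain.
Put 312 kg in truck 2; 188 kg remain.
Put 296 kg in truck 3; 204 kg remain.
Put 268 kg in truck 4; 232 kg remain.
Put 265 kg in truck 5; 235 kg remain.
Put 126 kg in truck 1; 25 kg remain.
Put 71 kg in truck 2; 117 kg remain.
Put 69 kg in truck 2; 48 kg remain.

5 trucks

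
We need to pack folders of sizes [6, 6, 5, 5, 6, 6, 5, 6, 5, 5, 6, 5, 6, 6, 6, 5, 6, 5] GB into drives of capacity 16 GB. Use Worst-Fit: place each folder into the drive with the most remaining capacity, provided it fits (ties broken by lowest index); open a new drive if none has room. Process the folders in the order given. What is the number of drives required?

8

Put 6 GB in drive 1; 10 GB remain.
Put 6 GB in drive 1; 4 GB remain.
Put 5 GB in drive 2; 11 GB remain.
Put 5 GB in drive 2; 6 GB remain.
Put 6 GB in drive 2; 0 GB remain.
Put 6 GB in drive 3; 10 GB remain.
Put 5 GB in drive 3; 5 GB remain.
Put 6 GB in drive 4; 10 GB remain.
Put 5 GB in drive 4; 5 GB remain.
Put 5 GB in drive 3; 0 GB remain.
Put 6 GB in drive 5; 10 GB remain.
Put 5 GB in drive 5; 5 GB remain.
Put 6 GB in drive 6; 10 GB remain.
Put 6 GB in drive 6; 4 GB remain.
Put 6 GB in drive 7; 10 GB remain.
Put 5 GB in drive 7; 5 GB remain.
Put 6 GB in drive 8; 10 GB remain.
Put 5 GB in drive 8; 5 GB remain.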